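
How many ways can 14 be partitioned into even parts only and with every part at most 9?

11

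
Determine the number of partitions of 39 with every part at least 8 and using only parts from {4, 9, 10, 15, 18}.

2

The partitions of 39 that satisfy the conditions:
15 + 15 + 9
10 + 10 + 10 + 9
That's 2 in total.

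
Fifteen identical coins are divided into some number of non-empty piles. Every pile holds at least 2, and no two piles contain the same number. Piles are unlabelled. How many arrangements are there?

15

Listing the qualifying partitions of 15:
15
2,13
3,12
4,11
5,10
2,3,10
6,9
2,4,9
7,8
2,5,8
3,4,8
2,6,7
3,5,7
4,5,6
2,3,4,6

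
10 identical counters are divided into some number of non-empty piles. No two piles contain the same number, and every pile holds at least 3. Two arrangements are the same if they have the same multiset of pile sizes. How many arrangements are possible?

The partitions of 10 that satisfy the conditions:
10
7, 3
6, 4

3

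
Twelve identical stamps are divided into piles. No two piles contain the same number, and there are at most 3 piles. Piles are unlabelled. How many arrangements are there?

13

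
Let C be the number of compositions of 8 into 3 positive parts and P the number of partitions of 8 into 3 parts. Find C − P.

Compositions: C(7,2) = 21.
Unordered (partitions into 3 parts): 5.
Difference: 21 − 5 = 16.

16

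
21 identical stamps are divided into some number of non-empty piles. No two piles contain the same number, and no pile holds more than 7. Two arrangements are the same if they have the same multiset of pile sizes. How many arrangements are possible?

5

The partitions of 21 that satisfy the conditions:
7 + 6 + 5 + 3
7 + 6 + 5 + 2 + 1
7 + 6 + 4 + 3 + 1
7 + 5 + 4 + 3 + 2
6 + 5 + 4 + 3 + 2 + 1
Counting gives 5.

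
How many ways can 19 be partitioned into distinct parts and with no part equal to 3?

A partial list (first 12 by largest part):
19
1,18
2,17
1,2,16
4,15
5,14
1,4,14
6,13
1,5,13
2,4,13
7,12
1,6,12
…and 22 more, for 34 total.

34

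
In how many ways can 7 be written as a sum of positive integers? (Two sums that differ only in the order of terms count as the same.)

15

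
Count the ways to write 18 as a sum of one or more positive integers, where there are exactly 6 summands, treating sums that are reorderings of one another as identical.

58

A partial list (first 12 by largest part):
13+1+1+1+1+1
12+2+1+1+1+1
11+3+1+1+1+1
11+2+2+1+1+1
10+4+1+1+1+1
10+3+2+1+1+1
10+2+2+2+1+1
9+5+1+1+1+1
9+4+2+1+1+1
9+3+3+1+1+1
9+3+2+2+1+1
9+2+2+2+2+1
…and 46 more, for 58 total.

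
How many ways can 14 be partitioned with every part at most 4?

A partial list (first 12 by largest part):
4+4+4+2
4+4+4+1+1
4+4+3+3
4+4+3+2+1
4+4+3+1+1+1
4+4+2+2+2
4+4+2+2+1+1
4+4+2+1+1+1+1
4+4+1+1+1+1+1+1
4+3+3+3+1
4+3+3+2+2
4+3+3+2+1+1
…and 35 more, for 47 total.

47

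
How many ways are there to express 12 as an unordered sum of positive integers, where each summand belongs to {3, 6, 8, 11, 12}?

Enumerating:
12
6, 6
6, 3, 3
3, 3, 3, 3
That's 4 in total.

4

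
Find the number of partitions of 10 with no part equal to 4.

A partial list (first 12 by largest part):
10
9, 1
8, 2
8, 1, 1
7, 3
7, 2, 1
7, 1, 1, 1
6, 3, 1
6, 2, 2
6, 2, 1, 1
6, 1, 1, 1, 1
5, 5
…and 19 more, for 31 total.

31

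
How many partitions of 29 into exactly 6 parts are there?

A full systematic count gives 454.

454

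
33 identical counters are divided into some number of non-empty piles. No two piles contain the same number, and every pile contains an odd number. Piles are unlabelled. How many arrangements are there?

The partitions of 33 that satisfy the conditions:
33
1, 3, 29
1, 5, 27
1, 7, 25
3, 5, 25
1, 9, 23
3, 7, 23
1, 11, 21
3, 9, 21
5, 7, 21
1, 13, 19
3, 11, 19
5, 9, 19
1, 15, 17
3, 13, 17
5, 11, 17
7, 9, 17
1, 3, 5, 7, 17
5, 13, 15
7, 11, 15
1, 3, 5, 9, 15
9, 11, 13
1, 3, 5, 11, 13
1, 3, 7, 9, 13
1, 5, 7, 9, 11
Counting gives 25.

25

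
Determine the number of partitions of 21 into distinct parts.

Systematic enumeration (by largest part, then next-largest, …) yields 76.

76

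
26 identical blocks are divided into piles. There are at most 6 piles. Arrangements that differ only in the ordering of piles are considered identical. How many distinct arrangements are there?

Counting exhaustively, 709 partitions satisfy the conditions.

709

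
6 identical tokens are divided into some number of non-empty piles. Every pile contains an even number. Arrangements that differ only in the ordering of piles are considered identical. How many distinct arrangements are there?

3

Listing the qualifying partitions of 6:
6
4,2
2,2,2
Counting gives 3.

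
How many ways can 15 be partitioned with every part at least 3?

17

Listing the qualifying partitions of 15:
15
12, 3
11, 4
10, 5
9, 6
9, 3, 3
8, 7
8, 4, 3
7, 5, 3
7, 4, 4
6, 6, 3
6, 5, 4
6, 3, 3, 3
5, 5, 5
5, 4, 3, 3
4, 4, 4, 3
3, 3, 3, 3, 3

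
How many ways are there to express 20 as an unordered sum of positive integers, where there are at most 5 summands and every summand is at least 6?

The partitions of 20 that satisfy the conditions:
20
14,6
13,7
12,8
11,9
10,10
8,6,6
7,7,6
That's 8 in total.

8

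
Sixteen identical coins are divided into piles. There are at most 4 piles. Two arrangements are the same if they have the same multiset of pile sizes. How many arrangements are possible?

64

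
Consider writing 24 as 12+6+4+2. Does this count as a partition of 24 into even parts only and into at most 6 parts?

The parts sum to 24, and the condition 'every summand is even' holds; the condition 'there are at most 6 summands' holds.

Yes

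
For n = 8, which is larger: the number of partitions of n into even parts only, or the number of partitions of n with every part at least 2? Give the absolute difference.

Partitions of 8 into even parts only: 5.
Partitions of 8 with every part at least 2: 7.
|5 − 7| = 2.

2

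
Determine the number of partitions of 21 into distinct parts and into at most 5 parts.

75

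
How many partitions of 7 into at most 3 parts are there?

8

Enumerating:
7
6 + 1
5 + 2
5 + 1 + 1
4 + 3
4 + 2 + 1
3 + 3 + 1
3 + 2 + 2
Counting gives 8.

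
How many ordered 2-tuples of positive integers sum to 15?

A composition of 15 into 2 positive parts is chosen by placing 1 dividers among the 14 gaps between 15 units: C(14,1) = 14.

14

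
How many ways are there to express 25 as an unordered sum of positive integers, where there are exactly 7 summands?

248

There are 248 such partitions.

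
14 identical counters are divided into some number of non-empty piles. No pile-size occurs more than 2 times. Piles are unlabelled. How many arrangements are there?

There are too many to list fully; the first 12 (by largest part) are:
14
13+1
12+2
12+1+1
11+3
11+2+1
10+4
10+3+1
10+2+2
10+2+1+1
9+5
9+4+1
…and 45 more, for 57 total.

57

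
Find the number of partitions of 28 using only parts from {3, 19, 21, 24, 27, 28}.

2

They are:
28
3,3,3,19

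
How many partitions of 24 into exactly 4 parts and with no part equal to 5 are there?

Direct enumeration gives 78 partitions.

78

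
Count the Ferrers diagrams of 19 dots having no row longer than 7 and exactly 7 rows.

There are too many to list fully; the first 12 (by largest part) are:
1, 1, 1, 1, 1, 7, 7
1, 1, 1, 1, 2, 6, 7
1, 1, 1, 1, 3, 5, 7
1, 1, 1, 2, 2, 5, 7
1, 1, 1, 1, 4, 4, 7
1, 1, 1, 2, 3, 4, 7
1, 1, 2, 2, 2, 4, 7
1, 1, 1, 3, 3, 3, 7
1, 1, 2, 2, 3, 3, 7
1, 2, 2, 2, 2, 3, 7
2, 2, 2, 2, 2, 2, 7
1, 1, 1, 1, 3, 6, 6
…and 34 more, for 46 total.

46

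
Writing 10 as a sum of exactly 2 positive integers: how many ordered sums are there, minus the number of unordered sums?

4

Ordered (compositions into 2 parts): C(9,1) = 9.
Partitions of 10 into exactly 2 parts: 5.
Difference: 9 − 5 = 4.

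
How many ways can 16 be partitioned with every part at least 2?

55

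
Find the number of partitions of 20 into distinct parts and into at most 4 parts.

A partial list (first 12 by largest part):
20
19,1
18,2
17,3
17,2,1
16,4
16,3,1
15,5
15,4,1
15,3,2
14,6
14,5,1
…and 45 more, for 57 total.

57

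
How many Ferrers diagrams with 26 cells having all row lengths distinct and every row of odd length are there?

Enumerating:
25+1
23+3
21+5
19+7
17+9
17+5+3+1
15+11
15+7+3+1
13+9+3+1
13+7+5+1
11+9+5+1
11+7+5+3
Counting gives 12.

12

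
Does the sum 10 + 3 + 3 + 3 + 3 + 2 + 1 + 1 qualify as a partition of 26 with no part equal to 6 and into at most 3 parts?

The parts sum to 26, and the condition 'there are at most 3 summands' is violated.

No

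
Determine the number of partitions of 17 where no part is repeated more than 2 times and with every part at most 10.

Enumerating by decreasing first part gives 86 partitions in all.

86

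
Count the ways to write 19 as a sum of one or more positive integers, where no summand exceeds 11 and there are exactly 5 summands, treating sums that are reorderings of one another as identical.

63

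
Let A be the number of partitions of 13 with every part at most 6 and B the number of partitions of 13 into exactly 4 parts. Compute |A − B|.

53

Partitions of 13 with every part at most 6: 71.
Partitions of 13 into exactly 4 parts: 18.
|71 − 18| = 53.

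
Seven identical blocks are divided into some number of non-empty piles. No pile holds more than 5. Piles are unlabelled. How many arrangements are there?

13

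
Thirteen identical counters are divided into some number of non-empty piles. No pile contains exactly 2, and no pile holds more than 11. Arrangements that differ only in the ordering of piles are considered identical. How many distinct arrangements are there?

43

There are too many to list fully; the first 12 (by largest part) are:
11 + 1 + 1
10 + 3
10 + 1 + 1 + 1
9 + 4
9 + 3 + 1
9 + 1 + 1 + 1 + 1
8 + 5
8 + 4 + 1
8 + 3 + 1 + 1
8 + 1 + 1 + 1 + 1 + 1
7 + 6
7 + 5 + 1
…and 31 more, for 43 total.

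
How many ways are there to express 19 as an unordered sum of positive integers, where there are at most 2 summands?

Listing the qualifying partitions of 19:
19
18 + 1
17 + 2
16 + 3
15 + 4
14 + 5
13 + 6
12 + 7
11 + 8
10 + 9

10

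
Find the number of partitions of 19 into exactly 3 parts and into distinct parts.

21

Enumerating:
16,2,1
15,3,1
14,4,1
14,3,2
13,5,1
13,4,2
12,6,1
12,5,2
12,4,3
11,7,1
11,6,2
11,5,3
10,8,1
10,7,2
10,6,3
10,5,4
9,8,2
9,7,3
9,6,4
8,7,4
8,6,5
That's 21 in total.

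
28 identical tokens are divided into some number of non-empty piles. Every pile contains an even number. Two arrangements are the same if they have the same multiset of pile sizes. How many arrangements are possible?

135

There are 135 such partitions.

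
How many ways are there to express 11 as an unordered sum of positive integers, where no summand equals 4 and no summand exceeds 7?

34

There are too many to list fully; the first 12 (by largest part) are:
7 + 3 + 1
7 + 2 + 2
7 + 2 + 1 + 1
7 + 1 + 1 + 1 + 1
6 + 5
6 + 3 + 2
6 + 3 + 1 + 1
6 + 2 + 2 + 1
6 + 2 + 1 + 1 + 1
6 + 1 + 1 + 1 + 1 + 1
5 + 5 + 1
5 + 3 + 3
…and 22 more, for 34 total.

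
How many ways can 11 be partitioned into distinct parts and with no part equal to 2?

Enumerating:
11
1,10
3,8
4,7
1,3,7
5,6
1,4,6
Counting gives 7.

7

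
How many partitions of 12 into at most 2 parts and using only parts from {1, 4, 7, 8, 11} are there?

Enumerating:
11+1
8+4

2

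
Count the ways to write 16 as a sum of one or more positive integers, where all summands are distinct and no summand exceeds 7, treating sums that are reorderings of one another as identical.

They are:
7, 6, 3
7, 6, 2, 1
7, 5, 4
7, 5, 3, 1
7, 4, 3, 2
6, 5, 4, 1
6, 5, 3, 2
6, 4, 3, 2, 1
That's 8 in total.

8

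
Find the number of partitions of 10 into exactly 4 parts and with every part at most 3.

2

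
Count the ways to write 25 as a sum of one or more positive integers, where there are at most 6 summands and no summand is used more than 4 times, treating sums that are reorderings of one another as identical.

There are 607 such partitions.

607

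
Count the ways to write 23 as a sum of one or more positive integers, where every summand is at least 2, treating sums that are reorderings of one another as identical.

253

Direct enumeration gives 253 partitions.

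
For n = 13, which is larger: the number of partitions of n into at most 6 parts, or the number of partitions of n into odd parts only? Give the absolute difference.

Partitions of 13 into at most 6 parts: 71.
Partitions of 13 into odd parts only: 18.
|71 − 18| = 53.

53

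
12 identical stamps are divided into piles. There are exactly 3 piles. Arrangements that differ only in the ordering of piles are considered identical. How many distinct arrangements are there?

Enumerating:
10,1,1
9,2,1
8,3,1
8,2,2
7,4,1
7,3,2
6,5,1
6,4,2
6,3,3
5,5,2
5,4,3
4,4,4

12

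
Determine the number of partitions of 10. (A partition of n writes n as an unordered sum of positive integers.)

A partial list (first 12 by largest part):
10
9,1
8,2
8,1,1
7,3
7,2,1
7,1,1,1
6,4
6,3,1
6,2,2
6,2,1,1
6,1,1,1,1
…and 30 more, for 42 total.

42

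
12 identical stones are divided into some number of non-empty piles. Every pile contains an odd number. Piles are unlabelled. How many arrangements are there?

Enumerating:
11, 1
9, 3
9, 1, 1, 1
7, 5
7, 3, 1, 1
7, 1, 1, 1, 1, 1
5, 5, 1, 1
5, 3, 3, 1
5, 3, 1, 1, 1, 1
5, 1, 1, 1, 1, 1, 1, 1
3, 3, 3, 3
3, 3, 3, 1, 1, 1
3, 3, 1, 1, 1, 1, 1, 1
3, 1, 1, 1, 1, 1, 1, 1, 1, 1
1, 1, 1, 1, 1, 1, 1, 1, 1, 1, 1, 1
Counting gives 15.

15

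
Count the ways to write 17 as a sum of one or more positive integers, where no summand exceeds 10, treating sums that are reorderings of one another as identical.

A full systematic count gives 267.

267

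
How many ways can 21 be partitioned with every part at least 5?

They are:
21
5+16
6+15
7+14
8+13
9+12
10+11
5+5+11
5+6+10
5+7+9
6+6+9
5+8+8
6+7+8
7+7+7
5+5+5+6
Counting gives 15.

15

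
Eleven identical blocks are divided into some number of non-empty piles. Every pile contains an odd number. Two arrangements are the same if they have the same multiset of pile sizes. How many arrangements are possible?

They are:
11
9, 1, 1
7, 3, 1
7, 1, 1, 1, 1
5, 5, 1
5, 3, 3
5, 3, 1, 1, 1
5, 1, 1, 1, 1, 1, 1
3, 3, 3, 1, 1
3, 3, 1, 1, 1, 1, 1
3, 1, 1, 1, 1, 1, 1, 1, 1
1, 1, 1, 1, 1, 1, 1, 1, 1, 1, 1
That's 12 in total.

12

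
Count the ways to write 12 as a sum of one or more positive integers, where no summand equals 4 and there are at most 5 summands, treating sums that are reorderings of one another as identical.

There are too many to list fully; the first 12 (by largest part) are:
12
11,1
10,2
10,1,1
9,3
9,2,1
9,1,1,1
8,3,1
8,2,2
8,2,1,1
8,1,1,1,1
7,5
…and 20 more, for 32 total.

32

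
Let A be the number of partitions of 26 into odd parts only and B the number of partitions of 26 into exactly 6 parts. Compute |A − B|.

117

Partitions of 26 into odd parts only: 165.
Partitions of 26 into exactly 6 parts: 282.
|165 − 282| = 117.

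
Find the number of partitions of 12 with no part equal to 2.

35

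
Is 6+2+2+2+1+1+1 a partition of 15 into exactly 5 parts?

The parts sum to 15, and the condition 'there are exactly 5 summands' is violated.

No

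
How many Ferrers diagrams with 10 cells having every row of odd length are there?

The partitions of 10 that satisfy the conditions:
1 + 9
3 + 7
1 + 1 + 1 + 7
5 + 5
1 + 1 + 3 + 5
1 + 1 + 1 + 1 + 1 + 5
1 + 3 + 3 + 3
1 + 1 + 1 + 1 + 3 + 3
1 + 1 + 1 + 1 + 1 + 1 + 1 + 3
1 + 1 + 1 + 1 + 1 + 1 + 1 + 1 + 1 + 1

10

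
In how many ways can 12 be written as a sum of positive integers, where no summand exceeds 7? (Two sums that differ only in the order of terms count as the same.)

There are too many to list fully; the first 12 (by largest part) are:
5,7
1,4,7
2,3,7
1,1,3,7
1,2,2,7
1,1,1,2,7
1,1,1,1,1,7
6,6
1,5,6
2,4,6
1,1,4,6
3,3,6
…and 53 more, for 65 total.

65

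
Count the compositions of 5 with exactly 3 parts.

6

A composition of 5 into 3 positive parts is chosen by placing 2 dividers among the 4 gaps between 5 units: C(4,2) = 6.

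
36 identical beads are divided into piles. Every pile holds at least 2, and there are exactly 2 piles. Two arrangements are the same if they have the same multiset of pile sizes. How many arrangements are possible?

They are:
34+2
33+3
32+4
31+5
30+6
29+7
28+8
27+9
26+10
25+11
24+12
23+13
22+14
21+15
20+16
19+17
18+18

17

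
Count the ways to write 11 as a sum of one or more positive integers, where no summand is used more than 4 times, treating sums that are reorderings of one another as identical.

44

There are too many to list fully; the first 12 (by largest part) are:
11
10, 1
9, 2
9, 1, 1
8, 3
8, 2, 1
8, 1, 1, 1
7, 4
7, 3, 1
7, 2, 2
7, 2, 1, 1
7, 1, 1, 1, 1
…and 32 more, for 44 total.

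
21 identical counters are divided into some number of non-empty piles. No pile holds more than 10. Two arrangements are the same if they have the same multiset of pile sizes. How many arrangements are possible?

653

Counting exhaustively, 653 partitions satisfy the conditions.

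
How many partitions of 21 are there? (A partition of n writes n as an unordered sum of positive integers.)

792

Direct enumeration gives 792 partitions.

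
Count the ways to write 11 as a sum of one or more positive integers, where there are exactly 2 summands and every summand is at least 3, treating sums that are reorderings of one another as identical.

3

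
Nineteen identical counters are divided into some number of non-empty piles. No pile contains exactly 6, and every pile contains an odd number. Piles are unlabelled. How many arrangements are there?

54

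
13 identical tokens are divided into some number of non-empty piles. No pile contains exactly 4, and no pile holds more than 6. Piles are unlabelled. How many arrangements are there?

45

There are too many to list fully; the first 12 (by largest part) are:
6 + 6 + 1
6 + 5 + 2
6 + 5 + 1 + 1
6 + 3 + 3 + 1
6 + 3 + 2 + 2
6 + 3 + 2 + 1 + 1
6 + 3 + 1 + 1 + 1 + 1
6 + 2 + 2 + 2 + 1
6 + 2 + 2 + 1 + 1 + 1
6 + 2 + 1 + 1 + 1 + 1 + 1
6 + 1 + 1 + 1 + 1 + 1 + 1 + 1
5 + 5 + 3
…and 33 more, for 45 total.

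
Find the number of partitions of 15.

176

Direct enumeration gives 176 partitions.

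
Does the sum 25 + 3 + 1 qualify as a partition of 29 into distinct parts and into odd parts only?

The parts sum to 29, and the condition 'all summands are distinct' holds; the condition 'every summand is odd' holds.

Yes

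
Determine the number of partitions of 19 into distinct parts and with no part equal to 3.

There are too many to list fully; the first 12 (by largest part) are:
19
1,18
2,17
1,2,16
4,15
5,14
1,4,14
6,13
1,5,13
2,4,13
7,12
1,6,12
…and 22 more, for 34 total.

34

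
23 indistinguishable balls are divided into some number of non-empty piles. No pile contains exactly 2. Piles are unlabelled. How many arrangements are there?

463

Systematic enumeration (by largest part, then next-largest, …) yields 463.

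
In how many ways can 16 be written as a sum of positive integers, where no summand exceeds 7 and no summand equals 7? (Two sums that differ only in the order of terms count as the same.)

Counting exhaustively, 136 partitions satisfy the conditions.

136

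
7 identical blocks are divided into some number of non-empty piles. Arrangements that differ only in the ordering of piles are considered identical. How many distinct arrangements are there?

The partitions of 7 that satisfy the conditions:
7
1, 6
2, 5
1, 1, 5
3, 4
1, 2, 4
1, 1, 1, 4
1, 3, 3
2, 2, 3
1, 1, 2, 3
1, 1, 1, 1, 3
1, 2, 2, 2
1, 1, 1, 2, 2
1, 1, 1, 1, 1, 2
1, 1, 1, 1, 1, 1, 1

15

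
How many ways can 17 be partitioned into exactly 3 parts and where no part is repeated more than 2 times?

Listing the qualifying partitions of 17:
1, 1, 15
1, 2, 14
1, 3, 13
2, 2, 13
1, 4, 12
2, 3, 12
1, 5, 11
2, 4, 11
3, 3, 11
1, 6, 10
2, 5, 10
3, 4, 10
1, 7, 9
2, 6, 9
3, 5, 9
4, 4, 9
1, 8, 8
2, 7, 8
3, 6, 8
4, 5, 8
3, 7, 7
4, 6, 7
5, 5, 7
5, 6, 6

24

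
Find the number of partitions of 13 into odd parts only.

18

Enumerating:
13
1+1+11
1+3+9
1+1+1+1+9
1+5+7
3+3+7
1+1+1+3+7
1+1+1+1+1+1+7
3+5+5
1+1+1+5+5
1+1+3+3+5
1+1+1+1+1+3+5
1+1+1+1+1+1+1+1+5
1+3+3+3+3
1+1+1+1+3+3+3
1+1+1+1+1+1+1+3+3
1+1+1+1+1+1+1+1+1+1+3
1+1+1+1+1+1+1+1+1+1+1+1+1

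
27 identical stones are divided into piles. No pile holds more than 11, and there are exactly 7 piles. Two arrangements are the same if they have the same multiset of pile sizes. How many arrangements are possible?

274

There are 274 such partitions.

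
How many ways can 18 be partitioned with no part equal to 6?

There are 308 such partitions.

308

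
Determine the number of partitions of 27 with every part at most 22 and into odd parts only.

188

Counting exhaustively, 188 partitions satisfy the conditions.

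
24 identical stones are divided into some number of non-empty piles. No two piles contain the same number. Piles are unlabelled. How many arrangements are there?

122

Systematic enumeration (by largest part, then next-largest, …) yields 122.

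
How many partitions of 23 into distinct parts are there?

There are 104 such partitions.

104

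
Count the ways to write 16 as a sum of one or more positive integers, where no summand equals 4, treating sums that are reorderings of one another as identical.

Systematic enumeration (by largest part, then next-largest, …) yields 154.

154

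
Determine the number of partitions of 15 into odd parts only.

27

A partial list (first 12 by largest part):
15
13+1+1
11+3+1
11+1+1+1+1
9+5+1
9+3+3
9+3+1+1+1
9+1+1+1+1+1+1
7+7+1
7+5+3
7+5+1+1+1
7+3+3+1+1
…and 15 more, for 27 total.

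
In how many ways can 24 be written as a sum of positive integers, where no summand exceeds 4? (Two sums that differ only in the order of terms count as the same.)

A full systematic count gives 169.

169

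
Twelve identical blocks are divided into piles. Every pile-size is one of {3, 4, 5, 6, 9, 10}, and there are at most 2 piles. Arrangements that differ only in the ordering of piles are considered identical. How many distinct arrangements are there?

2

They are:
9,3
6,6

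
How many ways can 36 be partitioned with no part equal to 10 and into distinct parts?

Systematic enumeration (by largest part, then next-largest, …) yields 531.

531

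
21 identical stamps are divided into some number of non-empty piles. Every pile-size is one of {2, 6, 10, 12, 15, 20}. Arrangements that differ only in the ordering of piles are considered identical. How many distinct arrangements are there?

2

Listing the qualifying partitions of 21:
15, 6
15, 2, 2, 2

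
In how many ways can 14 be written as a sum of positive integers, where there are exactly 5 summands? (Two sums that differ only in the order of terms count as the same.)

The partitions of 14 that satisfy the conditions:
10,1,1,1,1
9,2,1,1,1
8,3,1,1,1
8,2,2,1,1
7,4,1,1,1
7,3,2,1,1
7,2,2,2,1
6,5,1,1,1
6,4,2,1,1
6,3,3,1,1
6,3,2,2,1
6,2,2,2,2
5,5,2,1,1
5,4,3,1,1
5,4,2,2,1
5,3,3,2,1
5,3,2,2,2
4,4,4,1,1
4,4,3,2,1
4,4,2,2,2
4,3,3,3,1
4,3,3,2,2
3,3,3,3,2
Counting gives 23.

23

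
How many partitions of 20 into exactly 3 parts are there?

There are too many to list fully; the first 12 (by largest part) are:
18, 1, 1
17, 2, 1
16, 3, 1
16, 2, 2
15, 4, 1
15, 3, 2
14, 5, 1
14, 4, 2
14, 3, 3
13, 6, 1
13, 5, 2
13, 4, 3
…and 21 more, for 33 total.

33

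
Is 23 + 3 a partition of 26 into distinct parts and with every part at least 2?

The parts sum to 26, and the condition 'all summands are distinct' holds; the condition 'every summand is at least 2' holds.

Yes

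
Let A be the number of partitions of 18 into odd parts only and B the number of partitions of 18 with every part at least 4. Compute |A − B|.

30

Partitions of 18 into odd parts only: 46.
Partitions of 18 with every part at least 4: 16.
|46 − 16| = 30.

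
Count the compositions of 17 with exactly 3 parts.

120

By stars and bars with positive parts, the count is C(16,2) = 120.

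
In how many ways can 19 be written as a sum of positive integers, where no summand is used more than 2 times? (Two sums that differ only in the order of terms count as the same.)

163

Systematic enumeration (by largest part, then next-largest, …) yields 163.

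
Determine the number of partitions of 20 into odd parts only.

A partial list (first 12 by largest part):
19,1
17,3
17,1,1,1
15,5
15,3,1,1
15,1,1,1,1,1
13,7
13,5,1,1
13,3,3,1
13,3,1,1,1,1
13,1,1,1,1,1,1,1
11,9
…and 52 more, for 64 total.

64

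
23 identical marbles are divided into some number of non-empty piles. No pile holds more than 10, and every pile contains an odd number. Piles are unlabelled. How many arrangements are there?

65

There are too many to list fully; the first 12 (by largest part) are:
9,9,5
9,9,3,1,1
9,9,1,1,1,1,1
9,7,7
9,7,5,1,1
9,7,3,3,1
9,7,3,1,1,1,1
9,7,1,1,1,1,1,1,1
9,5,5,3,1
9,5,5,1,1,1,1
9,5,3,3,3
9,5,3,3,1,1,1
…and 53 more, for 65 total.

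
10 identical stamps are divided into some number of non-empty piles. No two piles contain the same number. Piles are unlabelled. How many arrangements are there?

The partitions of 10 that satisfy the conditions:
10
9+1
8+2
7+3
7+2+1
6+4
6+3+1
5+4+1
5+3+2
4+3+2+1

10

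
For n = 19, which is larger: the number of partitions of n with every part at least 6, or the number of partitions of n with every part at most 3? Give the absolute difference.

34

Partitions of 19 with every part at least 6: 6.
Partitions of 19 with every part at most 3: 40.
|6 − 40| = 34.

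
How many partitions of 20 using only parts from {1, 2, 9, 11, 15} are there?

28

A partial list (first 12 by largest part):
15,2,2,1
15,2,1,1,1
15,1,1,1,1,1
11,9
11,2,2,2,2,1
11,2,2,2,1,1,1
11,2,2,1,1,1,1,1
11,2,1,1,1,1,1,1,1
11,1,1,1,1,1,1,1,1,1
9,9,2
9,9,1,1
9,2,2,2,2,2,1
…and 16 more, for 28 total.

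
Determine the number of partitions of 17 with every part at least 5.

They are:
17
12+5
11+6
10+7
9+8
7+5+5
6+6+5

7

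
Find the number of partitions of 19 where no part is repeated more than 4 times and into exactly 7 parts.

A partial list (first 12 by largest part):
11+2+2+1+1+1+1
10+3+2+1+1+1+1
10+2+2+2+1+1+1
9+4+2+1+1+1+1
9+3+3+1+1+1+1
9+3+2+2+1+1+1
9+2+2+2+2+1+1
8+5+2+1+1+1+1
8+4+3+1+1+1+1
8+4+2+2+1+1+1
8+3+3+2+1+1+1
8+3+2+2+2+1+1
…and 40 more, for 52 total.

52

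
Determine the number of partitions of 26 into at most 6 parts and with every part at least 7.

Enumerating:
26
19 + 7
18 + 8
17 + 9
16 + 10
15 + 11
14 + 12
13 + 13
12 + 7 + 7
11 + 8 + 7
10 + 9 + 7
10 + 8 + 8
9 + 9 + 8
Counting gives 13.

13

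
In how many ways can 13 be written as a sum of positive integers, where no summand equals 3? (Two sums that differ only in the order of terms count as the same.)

There are too many to list fully; the first 12 (by largest part) are:
13
12, 1
11, 2
11, 1, 1
10, 2, 1
10, 1, 1, 1
9, 4
9, 2, 2
9, 2, 1, 1
9, 1, 1, 1, 1
8, 5
8, 4, 1
…and 47 more, for 59 total.

59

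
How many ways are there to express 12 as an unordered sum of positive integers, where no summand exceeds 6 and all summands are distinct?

5

The partitions of 12 that satisfy the conditions:
6, 5, 1
6, 4, 2
6, 3, 2, 1
5, 4, 3
5, 4, 2, 1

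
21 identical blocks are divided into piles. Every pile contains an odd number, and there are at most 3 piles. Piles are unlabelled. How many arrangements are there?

They are:
21
19, 1, 1
17, 3, 1
15, 5, 1
15, 3, 3
13, 7, 1
13, 5, 3
11, 9, 1
11, 7, 3
11, 5, 5
9, 9, 3
9, 7, 5
7, 7, 7

13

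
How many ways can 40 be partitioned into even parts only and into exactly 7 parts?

82

Enumerating by decreasing first part gives 82 partitions in all.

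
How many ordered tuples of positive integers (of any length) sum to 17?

65536

The number of compositions of n is 2^(n−1); here 2^16 = 65536.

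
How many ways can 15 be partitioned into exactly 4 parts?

27

A partial list (first 12 by largest part):
12 + 1 + 1 + 1
11 + 2 + 1 + 1
10 + 3 + 1 + 1
10 + 2 + 2 + 1
9 + 4 + 1 + 1
9 + 3 + 2 + 1
9 + 2 + 2 + 2
8 + 5 + 1 + 1
8 + 4 + 2 + 1
8 + 3 + 3 + 1
8 + 3 + 2 + 2
7 + 6 + 1 + 1
…and 15 more, for 27 total.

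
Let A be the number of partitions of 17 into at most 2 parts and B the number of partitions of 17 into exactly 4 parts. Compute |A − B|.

30

Partitions of 17 into at most 2 parts: 9.
Partitions of 17 into exactly 4 parts: 39.
|9 − 39| = 30.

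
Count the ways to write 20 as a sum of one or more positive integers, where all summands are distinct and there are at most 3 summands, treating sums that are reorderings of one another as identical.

34

There are too many to list fully; the first 12 (by largest part) are:
20
19, 1
18, 2
17, 3
17, 2, 1
16, 4
16, 3, 1
15, 5
15, 4, 1
15, 3, 2
14, 6
14, 5, 1
…and 22 more, for 34 total.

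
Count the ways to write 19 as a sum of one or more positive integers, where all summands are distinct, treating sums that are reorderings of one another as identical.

54

A partial list (first 12 by largest part):
19
18 + 1
17 + 2
16 + 3
16 + 2 + 1
15 + 4
15 + 3 + 1
14 + 5
14 + 4 + 1
14 + 3 + 2
13 + 6
13 + 5 + 1
…and 42 more, for 54 total.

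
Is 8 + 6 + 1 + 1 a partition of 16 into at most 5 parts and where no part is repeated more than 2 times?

Yes

The parts sum to 16, and the condition 'there are at most 5 summands' holds; the condition 'no summand is used more than 2 times' holds.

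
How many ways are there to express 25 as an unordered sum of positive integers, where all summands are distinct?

Systematic enumeration (by largest part, then next-largest, …) yields 142.

142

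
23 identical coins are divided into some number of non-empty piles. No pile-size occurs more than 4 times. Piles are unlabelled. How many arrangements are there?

Counting exhaustively, 769 partitions satisfy the conditions.

769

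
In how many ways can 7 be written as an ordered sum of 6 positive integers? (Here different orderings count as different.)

6

A composition of 7 into 6 positive parts is chosen by placing 5 dividers among the 6 gaps between 7 units: C(6,5) = 6.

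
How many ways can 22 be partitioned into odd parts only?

89

A full systematic count gives 89.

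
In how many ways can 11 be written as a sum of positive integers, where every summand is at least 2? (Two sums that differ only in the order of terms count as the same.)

Listing the qualifying partitions of 11:
11
9, 2
8, 3
7, 4
7, 2, 2
6, 5
6, 3, 2
5, 4, 2
5, 3, 3
5, 2, 2, 2
4, 4, 3
4, 3, 2, 2
3, 3, 3, 2
3, 2, 2, 2, 2

14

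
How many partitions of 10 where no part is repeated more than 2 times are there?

22

They are:
10
9, 1
8, 2
8, 1, 1
7, 3
7, 2, 1
6, 4
6, 3, 1
6, 2, 2
6, 2, 1, 1
5, 5
5, 4, 1
5, 3, 2
5, 3, 1, 1
5, 2, 2, 1
4, 4, 2
4, 4, 1, 1
4, 3, 3
4, 3, 2, 1
4, 2, 2, 1, 1
3, 3, 2, 2
3, 3, 2, 1, 1
That's 22 in total.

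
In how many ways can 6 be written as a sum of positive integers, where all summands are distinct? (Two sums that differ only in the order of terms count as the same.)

Listing the qualifying partitions of 6:
6
5+1
4+2
3+2+1

4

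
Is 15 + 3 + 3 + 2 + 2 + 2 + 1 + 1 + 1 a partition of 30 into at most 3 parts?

The parts sum to 30, and the condition 'there are at most 3 summands' is violated.

No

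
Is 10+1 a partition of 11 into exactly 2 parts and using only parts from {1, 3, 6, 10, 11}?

The parts sum to 11, and the condition 'there are exactly 2 summands' holds; the condition 'each summand belongs to {1, 3, 6, 10, 11}' holds.

Yes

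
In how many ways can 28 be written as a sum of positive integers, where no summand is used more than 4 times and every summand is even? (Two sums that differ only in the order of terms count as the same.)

Systematic enumeration (by largest part, then next-largest, …) yields 100.

100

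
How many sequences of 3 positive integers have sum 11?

Place 2 bars in the 10 internal gaps of a row of 11 dots: C(10,2) = 45.

45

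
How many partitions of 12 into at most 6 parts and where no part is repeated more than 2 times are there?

A partial list (first 12 by largest part):
12
11,1
10,2
10,1,1
9,3
9,2,1
8,4
8,3,1
8,2,2
8,2,1,1
7,5
7,4,1
…and 24 more, for 36 total.

36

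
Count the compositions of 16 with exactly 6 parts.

Place 5 bars in the 15 internal gaps of a row of 16 dots: C(15,5) = 3003.

3003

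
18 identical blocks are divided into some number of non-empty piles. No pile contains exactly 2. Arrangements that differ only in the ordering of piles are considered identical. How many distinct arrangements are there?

Direct enumeration gives 154 partitions.

154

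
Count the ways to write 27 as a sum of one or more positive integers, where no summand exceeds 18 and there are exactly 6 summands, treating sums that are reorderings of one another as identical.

There are 324 such partitions.

324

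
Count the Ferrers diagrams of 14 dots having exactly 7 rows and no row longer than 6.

Listing the qualifying partitions of 14:
6, 3, 1, 1, 1, 1, 1
6, 2, 2, 1, 1, 1, 1
5, 4, 1, 1, 1, 1, 1
5, 3, 2, 1, 1, 1, 1
5, 2, 2, 2, 1, 1, 1
4, 4, 2, 1, 1, 1, 1
4, 3, 3, 1, 1, 1, 1
4, 3, 2, 2, 1, 1, 1
4, 2, 2, 2, 2, 1, 1
3, 3, 3, 2, 1, 1, 1
3, 3, 2, 2, 2, 1, 1
3, 2, 2, 2, 2, 2, 1
2, 2, 2, 2, 2, 2, 2
That's 13 in total.

13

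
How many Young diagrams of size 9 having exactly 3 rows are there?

Listing the qualifying partitions of 9:
7+1+1
6+2+1
5+3+1
5+2+2
4+4+1
4+3+2
3+3+3
That's 7 in total.

7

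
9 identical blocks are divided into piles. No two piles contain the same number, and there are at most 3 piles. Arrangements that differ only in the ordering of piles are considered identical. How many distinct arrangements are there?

They are:
9
8, 1
7, 2
6, 3
6, 2, 1
5, 4
5, 3, 1
4, 3, 2

8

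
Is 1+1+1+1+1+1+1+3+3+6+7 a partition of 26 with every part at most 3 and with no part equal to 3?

No

The parts sum to 26, and the condition 'no summand exceeds 3' is violated.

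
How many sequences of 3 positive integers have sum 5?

6

By stars and bars with positive parts, the count is C(4,2) = 6.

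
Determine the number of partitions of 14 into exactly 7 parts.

15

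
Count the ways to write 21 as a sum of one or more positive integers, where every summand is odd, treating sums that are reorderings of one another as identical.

76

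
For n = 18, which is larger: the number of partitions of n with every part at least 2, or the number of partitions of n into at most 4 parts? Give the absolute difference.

4

Partitions of 18 with every part at least 2: 88.
Partitions of 18 into at most 4 parts: 84.
|88 − 84| = 4.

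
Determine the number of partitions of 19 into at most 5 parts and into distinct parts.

There are too many to list fully; the first 12 (by largest part) are:
19
18, 1
17, 2
16, 3
16, 2, 1
15, 4
15, 3, 1
14, 5
14, 4, 1
14, 3, 2
13, 6
13, 5, 1
…and 42 more, for 54 total.

54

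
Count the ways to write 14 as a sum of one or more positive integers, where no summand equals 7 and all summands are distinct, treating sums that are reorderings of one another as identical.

18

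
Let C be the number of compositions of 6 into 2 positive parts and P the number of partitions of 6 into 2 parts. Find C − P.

Ordered (compositions into 2 parts): C(5,1) = 5.
Unordered (partitions into 2 parts): 3.
Difference: 5 − 3 = 2.

2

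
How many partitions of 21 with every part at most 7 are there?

Direct enumeration gives 436 partitions.

436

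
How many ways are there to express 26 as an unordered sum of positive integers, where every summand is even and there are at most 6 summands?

There are 71 such partitions.

71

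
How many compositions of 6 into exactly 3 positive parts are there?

10

A composition of 6 into 3 positive parts is chosen by placing 2 dividers among the 5 gaps between 6 units: C(5,2) = 10.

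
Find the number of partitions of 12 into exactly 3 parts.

12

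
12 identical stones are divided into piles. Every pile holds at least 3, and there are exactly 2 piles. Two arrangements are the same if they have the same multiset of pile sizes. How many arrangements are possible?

4

Enumerating:
9,3
8,4
7,5
6,6
Counting gives 4.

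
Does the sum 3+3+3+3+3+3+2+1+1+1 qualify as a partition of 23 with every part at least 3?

No

The parts sum to 23, and the condition 'every summand is at least 3' is violated.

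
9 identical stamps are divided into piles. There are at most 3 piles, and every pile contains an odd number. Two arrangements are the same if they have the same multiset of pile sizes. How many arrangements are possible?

Listing the qualifying partitions of 9:
9
7 + 1 + 1
5 + 3 + 1
3 + 3 + 3

4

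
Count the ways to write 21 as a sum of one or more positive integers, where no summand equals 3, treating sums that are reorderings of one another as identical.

Counting exhaustively, 407 partitions satisfy the conditions.

407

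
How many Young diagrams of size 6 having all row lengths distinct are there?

4

They are:
6
1,5
2,4
1,2,3
That's 4 in total.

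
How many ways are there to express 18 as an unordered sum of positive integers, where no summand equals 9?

355

There are 355 such partitions.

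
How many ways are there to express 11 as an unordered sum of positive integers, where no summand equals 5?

There are too many to list fully; the first 12 (by largest part) are:
11
10+1
9+2
9+1+1
8+3
8+2+1
8+1+1+1
7+4
7+3+1
7+2+2
7+2+1+1
7+1+1+1+1
…and 33 more, for 45 total.

45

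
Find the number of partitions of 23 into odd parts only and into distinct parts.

9

Enumerating:
23
19,3,1
17,5,1
15,7,1
15,5,3
13,9,1
13,7,3
11,9,3
11,7,5
That's 9 in total.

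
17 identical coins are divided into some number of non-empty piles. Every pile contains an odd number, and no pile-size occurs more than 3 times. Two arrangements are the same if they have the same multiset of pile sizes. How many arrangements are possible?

18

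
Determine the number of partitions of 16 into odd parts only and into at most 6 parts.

They are:
15,1
13,3
13,1,1,1
11,5
11,3,1,1
11,1,1,1,1,1
9,7
9,5,1,1
9,3,3,1
9,3,1,1,1,1
7,7,1,1
7,5,3,1
7,5,1,1,1,1
7,3,3,3
7,3,3,1,1,1
5,5,5,1
5,5,3,3
5,5,3,1,1,1
5,3,3,3,1,1
3,3,3,3,3,1
That's 20 in total.

20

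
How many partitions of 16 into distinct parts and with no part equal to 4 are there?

The partitions of 16 that satisfy the conditions:
16
1, 15
2, 14
3, 13
1, 2, 13
1, 3, 12
5, 11
2, 3, 11
6, 10
1, 5, 10
1, 2, 3, 10
7, 9
1, 6, 9
2, 5, 9
1, 7, 8
2, 6, 8
3, 5, 8
1, 2, 5, 8
3, 6, 7
1, 2, 6, 7
1, 3, 5, 7
2, 3, 5, 6
That's 22 in total.

22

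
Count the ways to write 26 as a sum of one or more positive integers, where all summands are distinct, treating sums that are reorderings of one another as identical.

165

Systematic enumeration (by largest part, then next-largest, …) yields 165.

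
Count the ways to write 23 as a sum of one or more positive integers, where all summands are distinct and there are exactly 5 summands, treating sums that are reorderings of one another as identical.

18

They are:
13+4+3+2+1
12+5+3+2+1
11+6+3+2+1
11+5+4+2+1
10+7+3+2+1
10+6+4+2+1
10+5+4+3+1
9+8+3+2+1
9+7+4+2+1
9+6+5+2+1
9+6+4+3+1
9+5+4+3+2
8+7+5+2+1
8+7+4+3+1
8+6+5+3+1
8+6+4+3+2
7+6+5+4+1
7+6+5+3+2
That's 18 in total.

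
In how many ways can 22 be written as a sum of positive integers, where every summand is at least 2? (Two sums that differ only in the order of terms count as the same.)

210

Counting exhaustively, 210 partitions satisfy the conditions.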